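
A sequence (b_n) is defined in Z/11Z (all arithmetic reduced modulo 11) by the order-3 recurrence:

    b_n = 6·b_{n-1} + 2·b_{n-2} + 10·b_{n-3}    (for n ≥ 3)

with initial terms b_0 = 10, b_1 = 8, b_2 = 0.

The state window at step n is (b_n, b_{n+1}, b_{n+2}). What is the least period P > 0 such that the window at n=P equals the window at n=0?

20

n=0: window = (10, 8, 0)
n=1: window = (8, 0, 6)
n=2: window = (0, 6, 6)
n=3: window = (6, 6, 4)
n=4: window = (6, 4, 8)
n=5: window = (4, 8, 6)
n=6: window = (8, 6, 4)
n=7: window = (6, 4, 6)
n=8: window = (4, 6, 5)
n=9: window = (6, 5, 5)
n=10: window = (5, 5, 1)
n=11: window = (5, 1, 0)
n=12: window = (1, 0, 8)
n=13: window = (0, 8, 3)
n=14: window = (8, 3, 1)
n=15: window = (3, 1, 4)
n=16: window = (1, 4, 1)
n=17: window = (4, 1, 2)
n=18: window = (1, 2, 10)
n=19: window = (2, 10, 8)
n=20: window = (10, 8, 0)
window at n=20 equals window at n=0 → period = 20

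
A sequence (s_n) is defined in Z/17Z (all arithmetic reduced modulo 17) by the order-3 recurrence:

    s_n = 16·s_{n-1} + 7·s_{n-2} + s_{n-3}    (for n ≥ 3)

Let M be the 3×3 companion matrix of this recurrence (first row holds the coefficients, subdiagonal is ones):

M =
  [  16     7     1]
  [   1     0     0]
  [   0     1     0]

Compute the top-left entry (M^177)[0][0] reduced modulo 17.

(M^177)[0][0] is the top entry after applying M 177 times to the unit state (1, 0, 0). Equivalently it is h_{179} for the auxiliary sequence (h_n) obeying the same recurrence with h_2 = 1 and h_i = 0 for 0 ≤ i < 2:
h_3 = 16·1 + 7·0 + 1·0 = 16
h_4 = 16·16 + 7·1 + 1·0 = 8
h_5 = 16·8 + 7·16 + 1·1 = 3
h_6 = 16·3 + 7·8 + 1·16 = 1
h_7 = 16·1 + 7·3 + 1·8 = 11
h_8 = 16·11 + 7·1 + 1·3 = 16
h_9 = 16·16 + 7·11 + 1·1 = 11
h_10 = 16·11 + 7·16 + 1·11 = 10
h_11 = 16·10 + 7·11 + 1·16 = 15
h_12 = 16·15 + 7·10 + 1·11 = 15
h_13 = 16·15 + 7·15 + 1·10 = 15
h_14 = 16·15 + 7·15 + 1·15 = 3
h_15 = 16·3 + 7·15 + 1·15 = 15
h_16 = 16·15 + 7·3 + 1·15 = 4
h_17 = 16·4 + 7·15 + 1·3 = 2
h_18 = 16·2 + 7·4 + 1·15 = 7
h_19 = 16·7 + 7·2 + 1·4 = 11
h_20 = 16·11 + 7·7 + 1·2 = 6
h_21 = 16·6 + 7·11 + 1·7 = 10
h_22 = 16·10 + 7·6 + 1·11 = 9
h_23 = 16·9 + 7·10 + 1·6 = 16
h_24 = 16·16 + 7·9 + 1·10 = 6
h_25 = 16·6 + 7·16 + 1·9 = 13
h_26 = 16·13 + 7·6 + 1·16 = 11
h_27 = 16·11 + 7·13 + 1·6 = 1
h_28 = 16·1 + 7·11 + 1·13 = 4
h_29 = 16·4 + 7·1 + 1·11 = 14
h_30 = 16·14 + 7·4 + 1·1 = 15
h_31 = 16·15 + 7·14 + 1·4 = 2
h_32 = 16·2 + 7·15 + 1·14 = 15
h_33 = 16·15 + 7·2 + 1·15 = 14
h_34 = 16·14 + 7·15 + 1·2 = 8
h_35 = 16·8 + 7·14 + 1·15 = 3
h_36 = 16·3 + 7·8 + 1·14 = 16
h_37 = 16·16 + 7·3 + 1·8 = 13
h_38 = 16·13 + 7·16 + 1·3 = 0
h_39 = 16·0 + 7·13 + 1·16 = 5
h_40 = 16·5 + 7·0 + 1·13 = 8
h_41 = 16·8 + 7·5 + 1·0 = 10
h_42 = 16·10 + 7·8 + 1·5 = 0
h_43 = 16·0 + 7·10 + 1·8 = 10
h_44 = 16·10 + 7·0 + 1·10 = 0
h_45 = 16·0 + 7·10 + 1·0 = 2
h_46 = 16·2 + 7·0 + 1·10 = 8
h_47 = 16·8 + 7·2 + 1·0 = 6
h_48 = 16·6 + 7·8 + 1·2 = 1
h_49 = 16·1 + 7·6 + 1·8 = 15
h_50 = 16·15 + 7·1 + 1·6 = 15
h_51 = 16·15 + 7·15 + 1·1 = 6
h_52 = 16·6 + 7·15 + 1·15 = 12
h_53 = 16·12 + 7·6 + 1·15 = 11
h_54 = 16·11 + 7·12 + 1·6 = 11
h_55 = 16·11 + 7·11 + 1·12 = 10
h_56 = 16·10 + 7·11 + 1·11 = 10
h_57 = 16·10 + 7·10 + 1·11 = 3
h_58 = 16·3 + 7·10 + 1·10 = 9
h_59 = 16·9 + 7·3 + 1·10 = 5
h_60 = 16·5 + 7·9 + 1·3 = 10
h_61 = 16·10 + 7·5 + 1·9 = 0
h_62 = 16·0 + 7·10 + 1·5 = 7
h_63 = 16·7 + 7·0 + 1·10 = 3
h_64 = 16·3 + 7·7 + 1·0 = 12
h_65 = 16·12 + 7·3 + 1·7 = 16
h_66 = 16·16 + 7·12 + 1·3 = 3
h_67 = 16·3 + 7·16 + 1·12 = 2
h_68 = 16·2 + 7·3 + 1·16 = 1
h_69 = 16·1 + 7·2 + 1·3 = 16
h_70 = 16·16 + 7·1 + 1·2 = 10
h_71 = 16·10 + 7·16 + 1·1 = 1
h_72 = 16·1 + 7·10 + 1·16 = 0
h_73 = 16·0 + 7·1 + 1·10 = 0
h_74 = 16·0 + 7·0 + 1·1 = 1
(h_72, h_73, h_74) = (0, 0, 1) = (h_0, h_1, h_2), so the sequence has period 72.
179 ≡ 35 (mod 72), hence h_179 = h_35 = 3.

3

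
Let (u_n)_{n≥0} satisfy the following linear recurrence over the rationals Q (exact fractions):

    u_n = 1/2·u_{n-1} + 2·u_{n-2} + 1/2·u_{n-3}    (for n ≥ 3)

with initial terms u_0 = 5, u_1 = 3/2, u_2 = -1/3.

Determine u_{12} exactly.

540863/1024

u_3 = 1/2·-1/3 + 2·3/2 + 1/2·5 = 16/3
u_4 = 1/2·16/3 + 2·-1/3 + 1/2·3/2 = 11/4
u_5 = 1/2·11/4 + 2·16/3 + 1/2·-1/3 = 95/8
u_6 = 1/2·95/8 + 2·11/4 + 1/2·16/3 = 677/48
u_7 = 1/2·677/48 + 2·95/8 + 1/2·11/4 = 3089/96
u_8 = 1/2·3089/96 + 2·677/48 + 1/2·95/8 = 3215/64
u_9 = 1/2·3215/64 + 2·3089/96 + 1/2·677/48 = 12355/128
u_10 = 1/2·12355/128 + 2·3215/64 + 1/2·3089/96 = 126581/768
u_11 = 1/2·126581/768 + 2·12355/128 + 1/2·3215/64 = 461681/1536
u_12 = 1/2·461681/1536 + 2·126581/768 + 1/2·12355/128 = 540863/1024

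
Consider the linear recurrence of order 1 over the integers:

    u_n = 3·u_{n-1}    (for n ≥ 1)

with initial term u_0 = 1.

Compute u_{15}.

u_1 = 3·1 = 3
u_2 = 3·3 = 9
u_3 = 3·9 = 27
u_4 = 3·27 = 81
u_5 = 3·81 = 243
u_6 = 3·243 = 729
u_7 = 3·729 = 2187
u_8 = 3·2187 = 6561
u_9 = 3·6561 = 19683
u_10 = 3·19683 = 59049
u_11 = 3·59049 = 177147
u_12 = 3·177147 = 531441
u_13 = 3·531441 = 1594323
u_14 = 3·1594323 = 4782969
u_15 = 3·4782969 = 14348907

14348907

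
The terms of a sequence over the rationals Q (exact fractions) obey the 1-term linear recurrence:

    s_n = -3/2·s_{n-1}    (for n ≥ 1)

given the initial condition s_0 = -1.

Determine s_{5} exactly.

243/32

s_1 = -3/2·-1 = 3/2
s_2 = -3/2·3/2 = -9/4
s_3 = -3/2·-9/4 = 27/8
s_4 = -3/2·27/8 = -81/16
s_5 = -3/2·-81/16 = 243/32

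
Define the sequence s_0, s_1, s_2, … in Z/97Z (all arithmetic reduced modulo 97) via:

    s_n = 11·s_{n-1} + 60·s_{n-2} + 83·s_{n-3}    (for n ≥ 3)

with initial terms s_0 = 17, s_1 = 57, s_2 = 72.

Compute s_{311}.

64

s_3 = 11·72 + 60·57 + 83·17 = 94
s_4 = 11·94 + 60·72 + 83·57 = 94
s_5 = 11·94 + 60·94 + 83·72 = 40
s_6 = 11·40 + 60·94 + 83·94 = 11
s_7 = 11·11 + 60·40 + 83·94 = 41
s_8 = 11·41 + 60·11 + 83·40 = 66
Continuing the recurrence:
  s_9 = 25;  s_10 = 72;  s_11 = 10;  s_12 = 6;  s_13 = 46;  s_14 = 47
  s_15 = 89;  s_16 = 51;  s_17 = 5;  s_18 = 26;  s_19 = 66;  s_20 = 82
  s_21 = 36;  s_22 = 27;  s_23 = 48;  s_24 = 92;  s_25 = 22;  s_26 = 46
  s_27 = 53;  s_28 = 28;  s_29 = 31;  s_30 = 18;  s_31 = 17;  s_32 = 57
  s_33 = 37;  s_34 = 0;  s_35 = 64;  s_36 = 89;  s_37 = 66;  s_38 = 29
  s_39 = 26;  s_40 = 35;  s_41 = 84;  s_42 = 41;  s_43 = 54;  s_44 = 35
  s_45 = 44;  s_46 = 82;  s_47 = 45;  s_48 = 46;  s_49 = 21;  s_50 = 33
  s_51 = 9;  s_52 = 39;  s_53 = 22;  s_54 = 31;  s_55 = 48;  s_56 = 43
  s_57 = 9;  s_58 = 67;  s_59 = 93;  s_60 = 67;  s_61 = 44;  s_62 = 1
  s_63 = 64;  s_64 = 51;  s_65 = 22;  s_66 = 78;  s_67 = 9;  s_68 = 9
  s_69 = 32;  s_70 = 87;  s_71 = 35;  s_72 = 16;  s_73 = 88;  s_74 = 80
  s_75 = 19;  s_76 = 91;  s_77 = 51;  s_78 = 32;  s_79 = 4;  s_80 = 86
  s_81 = 59;  s_82 = 30;  s_83 = 47;  s_84 = 36;  s_85 = 80;  s_86 = 54
  s_87 = 40;  s_88 = 38;  s_89 = 25;  s_90 = 55;  s_91 = 21;  s_92 = 77
  s_93 = 76;  s_94 = 21;  s_95 = 27;  s_96 = 8;  s_97 = 56;  s_98 = 39
  s_99 = 88;  s_100 = 2;  s_101 = 3;  s_102 = 85;  s_103 = 20;  s_104 = 40
  s_105 = 62;  s_106 = 86;  s_107 = 32;  s_108 = 85;  s_109 = 2;  s_110 = 18
  s_111 = 1;  s_112 = 93;  s_113 = 55;  s_114 = 60;  s_115 = 39;  s_116 = 58
  s_117 = 4;  s_118 = 68;  s_119 = 79;  s_120 = 43;  s_121 = 90;  s_122 = 39
  s_123 = 86;  s_124 = 86;  s_125 = 31;  s_126 = 29;  s_127 = 5;  s_128 = 3
  s_129 = 24;  s_130 = 83;  s_131 = 80;  s_132 = 92;  s_133 = 91;  s_134 = 66
  s_135 = 48;  s_136 = 13;  s_137 = 62;  s_138 = 14;  s_139 = 6;  s_140 = 38
  s_141 = 0;  s_142 = 62;  s_143 = 53;  s_144 = 35;  s_145 = 78;  s_146 = 82
  s_147 = 48;  s_148 = 88;  s_149 = 81;  s_150 = 67;  s_151 = 0;  s_152 = 73
  s_153 = 59;  s_154 = 82;  s_155 = 25;  s_156 = 4;  s_157 = 8;  s_158 = 75
  s_159 = 85;  s_160 = 85;  s_161 = 38;  s_162 = 60;  s_163 = 4;  s_164 = 8
  s_165 = 70;  s_166 = 30;  s_167 = 53;  s_168 = 45;  s_169 = 54;  s_170 = 30
  s_171 = 30;  s_172 = 16;  s_173 = 4;  s_174 = 2;  s_175 = 38;  s_176 = 94
  s_177 = 85;  s_178 = 29;  s_179 = 29;  s_180 = 93;  s_181 = 29;  s_182 = 61
  s_183 = 42;  s_184 = 30;  s_185 = 56;  s_186 = 82;  s_187 = 59;  s_188 = 32
  s_189 = 28;  s_190 = 44;  s_191 = 67;  s_192 = 75;  s_193 = 58;  s_194 = 29
  s_195 = 33;  s_196 = 30;  s_197 = 61;  s_198 = 69;  s_199 = 22;  s_200 = 36
  s_201 = 71;  s_202 = 14;  s_203 = 30;  s_204 = 79;  s_205 = 48;  s_206 = 95
  s_207 = 6;  s_208 = 50;  s_209 = 65;  s_210 = 42;  s_211 = 73;  s_212 = 85
  s_213 = 71;  s_214 = 9;  s_215 = 65;  s_216 = 67;  s_217 = 49;  s_218 = 60
  s_219 = 43;  s_220 = 89;  s_221 = 3;  s_222 = 18;  s_223 = 5;  s_224 = 26
  s_225 = 43;  s_226 = 23;  s_227 = 44;  s_228 = 1;  s_229 = 1;  s_230 = 37
  s_231 = 65;  s_232 = 11;  s_233 = 11;  s_234 = 65;  s_235 = 57;  s_236 = 8
  s_237 = 76;  s_238 = 33;  s_239 = 58;  s_240 = 2;  s_241 = 33;  s_242 = 59
  s_243 = 79;  s_244 = 67;  s_245 = 92;  s_246 = 46;  s_247 = 44;  s_248 = 16
  s_249 = 38;  s_250 = 83;  s_251 = 59;  s_252 = 53;  s_253 = 51;  s_254 = 5
  s_255 = 45;  s_256 = 81;  s_257 = 29;  s_258 = 87;  s_259 = 11;  s_260 = 85
  s_261 = 86;  s_262 = 72;  s_263 = 9;  s_264 = 14;  s_265 = 74;  s_266 = 73
  s_267 = 3;  s_268 = 79;  s_269 = 27;  s_270 = 48;  s_271 = 72;  s_272 = 93
  s_273 = 15;  s_274 = 81;  s_275 = 4;  s_276 = 38;  s_277 = 9;  s_278 = 92
  s_279 = 50;  s_280 = 27;  s_281 = 69;  s_282 = 30;  s_283 = 18;  s_284 = 62
  s_285 = 81;  s_286 = 91;  s_287 = 46;  s_288 = 79;  s_289 = 27;  s_290 = 28
  s_291 = 46;  s_292 = 62;  s_293 = 43;  s_294 = 57;  s_295 = 11;  s_296 = 29
  s_297 = 84;  s_298 = 85;  s_299 = 40;  s_300 = 96;  s_301 = 35;  s_302 = 56
  s_303 = 14;  s_304 = 17;  s_305 = 49;  s_306 = 5;  s_307 = 41;  s_308 = 65
  s_309 = 1
s_310 = 11·1 + 60·65 + 83·41 = 39
s_311 = 11·39 + 60·1 + 83·65 = 64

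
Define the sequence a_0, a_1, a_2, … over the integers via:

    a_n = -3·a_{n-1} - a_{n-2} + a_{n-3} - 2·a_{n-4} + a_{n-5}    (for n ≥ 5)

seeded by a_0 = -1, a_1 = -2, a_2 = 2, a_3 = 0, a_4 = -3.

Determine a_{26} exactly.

-5803145

a_5 = -3·-3 + -1·0 + 1·2 + -2·-2 + 1·-1 = 14
a_6 = -3·14 + -1·-3 + 1·0 + -2·2 + 1·-2 = -45
a_7 = -3·-45 + -1·14 + 1·-3 + -2·0 + 1·2 = 120
a_8 = -3·120 + -1·-45 + 1·14 + -2·-3 + 1·0 = -295
a_9 = -3·-295 + -1·120 + 1·-45 + -2·14 + 1·-3 = 689
a_10 = -3·689 + -1·-295 + 1·120 + -2·-45 + 1·14 = -1548
a_11 = -3·-1548 + -1·689 + 1·-295 + -2·120 + 1·-45 = 3375
a_12 = -3·3375 + -1·-1548 + 1·689 + -2·-295 + 1·120 = -7178
a_13 = -3·-7178 + -1·3375 + 1·-1548 + -2·689 + 1·-295 = 14938
a_14 = -3·14938 + -1·-7178 + 1·3375 + -2·-1548 + 1·689 = -30476
a_15 = -3·-30476 + -1·14938 + 1·-7178 + -2·3375 + 1·-1548 = 61014
a_16 = -3·61014 + -1·-30476 + 1·14938 + -2·-7178 + 1·3375 = -119897
a_17 = -3·-119897 + -1·61014 + 1·-30476 + -2·14938 + 1·-7178 = 231147
a_18 = -3·231147 + -1·-119897 + 1·61014 + -2·-30476 + 1·14938 = -436640
a_19 = -3·-436640 + -1·231147 + 1·-119897 + -2·61014 + 1·-30476 = 806372
a_20 = -3·806372 + -1·-436640 + 1·231147 + -2·-119897 + 1·61014 = -1450521
a_21 = -3·-1450521 + -1·806372 + 1·-436640 + -2·231147 + 1·-119897 = 2526360
a_22 = -3·2526360 + -1·-1450521 + 1·806372 + -2·-436640 + 1·231147 = -4217760
a_23 = -3·-4217760 + -1·2526360 + 1·-1450521 + -2·806372 + 1·-436640 = 6627015
a_24 = -3·6627015 + -1·-4217760 + 1·2526360 + -2·-1450521 + 1·806372 = -9429511
a_25 = -3·-9429511 + -1·6627015 + 1·-4217760 + -2·2526360 + 1·-1450521 = 10940517
a_26 = -3·10940517 + -1·-9429511 + 1·6627015 + -2·-4217760 + 1·2526360 = -5803145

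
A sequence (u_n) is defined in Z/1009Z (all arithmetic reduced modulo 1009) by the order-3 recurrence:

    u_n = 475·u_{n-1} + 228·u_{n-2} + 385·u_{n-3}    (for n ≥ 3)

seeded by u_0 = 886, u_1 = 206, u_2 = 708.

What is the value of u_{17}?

278

u_3 = 475·708 + 228·206 + 385·886 = 925
u_4 = 475·925 + 228·708 + 385·206 = 43
u_5 = 475·43 + 228·925 + 385·708 = 414
u_6 = 475·414 + 228·43 + 385·925 = 566
u_7 = 475·566 + 228·414 + 385·43 = 413
u_8 = 475·413 + 228·566 + 385·414 = 293
u_9 = 475·293 + 228·413 + 385·566 = 226
u_10 = 475·226 + 228·293 + 385·413 = 189
u_11 = 475·189 + 228·226 + 385·293 = 849
u_12 = 475·849 + 228·189 + 385·226 = 625
u_13 = 475·625 + 228·849 + 385·189 = 190
u_14 = 475·190 + 228·625 + 385·849 = 629
u_15 = 475·629 + 228·190 + 385·625 = 527
u_16 = 475·527 + 228·629 + 385·190 = 729
u_17 = 475·729 + 228·527 + 385·629 = 278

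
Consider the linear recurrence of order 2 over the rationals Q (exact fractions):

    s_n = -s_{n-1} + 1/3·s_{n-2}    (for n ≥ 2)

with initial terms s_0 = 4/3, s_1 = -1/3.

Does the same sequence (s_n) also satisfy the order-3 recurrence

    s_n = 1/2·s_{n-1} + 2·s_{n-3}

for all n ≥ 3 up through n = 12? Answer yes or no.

Terms s_0..s_12: 4/3, -1/3, 7/9, -8/9, 31/27, -13/9, 148/81, -187/81, 709/243, -896/243, 3397/729, -53/9, 16276/2187
n=3: candidate gives 55/18, actual s_3 = -8/9 ✗

no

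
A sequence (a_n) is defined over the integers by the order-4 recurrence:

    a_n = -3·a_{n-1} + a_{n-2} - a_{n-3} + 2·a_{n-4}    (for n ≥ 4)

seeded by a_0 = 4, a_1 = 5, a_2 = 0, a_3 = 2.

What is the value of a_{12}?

a_4 = -3·2 + 1·0 + -1·5 + 2·4 = -3
a_5 = -3·-3 + 1·2 + -1·0 + 2·5 = 21
a_6 = -3·21 + 1·-3 + -1·2 + 2·0 = -68
a_7 = -3·-68 + 1·21 + -1·-3 + 2·2 = 232
a_8 = -3·232 + 1·-68 + -1·21 + 2·-3 = -791
a_9 = -3·-791 + 1·232 + -1·-68 + 2·21 = 2715
a_10 = -3·2715 + 1·-791 + -1·232 + 2·-68 = -9304
a_11 = -3·-9304 + 1·2715 + -1·-791 + 2·232 = 31882
a_12 = -3·31882 + 1·-9304 + -1·2715 + 2·-791 = -109247

-109247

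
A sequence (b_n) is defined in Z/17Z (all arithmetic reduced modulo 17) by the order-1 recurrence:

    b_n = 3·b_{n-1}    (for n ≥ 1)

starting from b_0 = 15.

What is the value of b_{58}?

1

b_1 = 3·15 = 11
b_2 = 3·11 = 16
b_3 = 3·16 = 14
b_4 = 3·14 = 8
b_5 = 3·8 = 7
b_6 = 3·7 = 4
b_7 = 3·4 = 12
b_8 = 3·12 = 2
b_9 = 3·2 = 6
b_10 = 3·6 = 1
b_11 = 3·1 = 3
b_12 = 3·3 = 9
b_13 = 3·9 = 10
b_14 = 3·10 = 13
b_15 = 3·13 = 5
b_16 = 3·5 = 15
(b_16) = (15) = (b_0), so the sequence has period 16.
58 ≡ 10 (mod 16), hence b_58 = b_10 = 1.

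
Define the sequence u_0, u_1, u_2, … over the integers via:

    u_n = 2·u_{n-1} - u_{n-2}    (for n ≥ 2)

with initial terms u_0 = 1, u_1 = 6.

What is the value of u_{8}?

u_2 = 2·6 + -1·1 = 11
u_3 = 2·11 + -1·6 = 16
u_4 = 2·16 + -1·11 = 21
u_5 = 2·21 + -1·16 = 26
u_6 = 2·26 + -1·21 = 31
u_7 = 2·31 + -1·26 = 36
u_8 = 2·36 + -1·31 = 41

41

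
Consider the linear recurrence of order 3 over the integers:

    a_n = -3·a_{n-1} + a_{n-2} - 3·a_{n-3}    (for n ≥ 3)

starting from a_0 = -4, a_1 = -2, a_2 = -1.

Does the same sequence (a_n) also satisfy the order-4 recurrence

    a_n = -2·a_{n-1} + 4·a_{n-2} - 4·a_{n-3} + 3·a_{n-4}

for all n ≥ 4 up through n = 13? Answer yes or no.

Terms a_0..a_13: -4, -2, -1, 13, -34, 118, -427, 1501, -5284, 18634, -65689, 231553, -816250, 2877370
n=4: candidate gives -34, actual a_4 = -34 ✓
n=5: candidate gives 118, actual a_5 = 118 ✓
n=6: candidate gives -427, actual a_6 = -427 ✓
n=7: candidate gives 1501, actual a_7 = 1501 ✓
n=8: candidate gives -5284, actual a_8 = -5284 ✓
n=9: candidate gives 18634, actual a_9 = 18634 ✓
n=10: candidate gives -65689, actual a_10 = -65689 ✓
n=11: candidate gives 231553, actual a_11 = 231553 ✓
n=12: candidate gives -816250, actual a_12 = -816250 ✓
n=13: candidate gives 2877370, actual a_13 = 2877370 ✓

yes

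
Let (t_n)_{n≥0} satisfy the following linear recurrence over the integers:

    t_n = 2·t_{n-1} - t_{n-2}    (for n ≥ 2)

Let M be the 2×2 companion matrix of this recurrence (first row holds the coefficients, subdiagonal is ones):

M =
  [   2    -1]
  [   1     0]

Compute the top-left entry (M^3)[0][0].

(M^3)[0][0] is the top entry after applying M 3 times to the unit state (1, 0). Equivalently it is h_{4} for the auxiliary sequence (h_n) obeying the same recurrence with h_1 = 1 and h_i = 0 for 0 ≤ i < 1:
h_2 = 2·1 + -1·0 = 2
h_3 = 2·2 + -1·1 = 3
h_4 = 2·3 + -1·2 = 4

4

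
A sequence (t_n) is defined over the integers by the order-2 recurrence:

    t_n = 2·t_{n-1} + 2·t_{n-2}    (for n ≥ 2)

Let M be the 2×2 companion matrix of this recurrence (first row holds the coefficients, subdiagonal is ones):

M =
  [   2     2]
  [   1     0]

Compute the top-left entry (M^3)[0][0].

(M^3)[0][0] is the top entry after applying M 3 times to the unit state (1, 0). Equivalently it is h_{4} for the auxiliary sequence (h_n) obeying the same recurrence with h_1 = 1 and h_i = 0 for 0 ≤ i < 1:
h_2 = 2·1 + 2·0 = 2
h_3 = 2·2 + 2·1 = 6
h_4 = 2·6 + 2·2 = 16

16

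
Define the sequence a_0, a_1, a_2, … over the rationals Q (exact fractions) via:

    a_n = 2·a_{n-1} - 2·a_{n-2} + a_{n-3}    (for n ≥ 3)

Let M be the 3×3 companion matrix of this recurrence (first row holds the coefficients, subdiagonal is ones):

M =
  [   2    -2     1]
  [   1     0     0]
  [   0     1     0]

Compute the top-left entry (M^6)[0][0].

1

(M^6)[0][0] is the top entry after applying M 6 times to the unit state (1, 0, 0). Equivalently it is h_{8} for the auxiliary sequence (h_n) obeying the same recurrence with h_2 = 1 and h_i = 0 for 0 ≤ i < 2:
h_3 = 2·1 + -2·0 + 1·0 = 2
h_4 = 2·2 + -2·1 + 1·0 = 2
h_5 = 2·2 + -2·2 + 1·1 = 1
h_6 = 2·1 + -2·2 + 1·2 = 0
h_7 = 2·0 + -2·1 + 1·2 = 0
h_8 = 2·0 + -2·0 + 1·1 = 1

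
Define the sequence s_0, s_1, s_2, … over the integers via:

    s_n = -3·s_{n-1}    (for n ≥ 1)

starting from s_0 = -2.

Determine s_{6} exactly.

-1458

s_1 = -3·-2 = 6
s_2 = -3·6 = -18
s_3 = -3·-18 = 54
s_4 = -3·54 = -162
s_5 = -3·-162 = 486
s_6 = -3·486 = -1458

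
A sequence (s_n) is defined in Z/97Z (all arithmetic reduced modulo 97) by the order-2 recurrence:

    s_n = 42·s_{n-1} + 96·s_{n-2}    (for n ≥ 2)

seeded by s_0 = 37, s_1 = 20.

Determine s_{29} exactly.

s_2 = 42·20 + 96·37 = 27
s_3 = 42·27 + 96·20 = 47
s_4 = 42·47 + 96·27 = 7
s_5 = 42·7 + 96·47 = 53
s_6 = 42·53 + 96·7 = 85
s_7 = 42·85 + 96·53 = 25
s_8 = 42·25 + 96·85 = 92
s_9 = 42·92 + 96·25 = 56
s_10 = 42·56 + 96·92 = 29
s_11 = 42·29 + 96·56 = 95
s_12 = 42·95 + 96·29 = 81
s_13 = 42·81 + 96·95 = 9
s_14 = 42·9 + 96·81 = 6
s_15 = 42·6 + 96·9 = 49
s_16 = 42·49 + 96·6 = 15
s_17 = 42·15 + 96·49 = 96
s_18 = 42·96 + 96·15 = 40
s_19 = 42·40 + 96·96 = 32
s_20 = 42·32 + 96·40 = 43
s_21 = 42·43 + 96·32 = 28
s_22 = 42·28 + 96·43 = 66
s_23 = 42·66 + 96·28 = 28
s_24 = 42·28 + 96·66 = 43
s_25 = 42·43 + 96·28 = 32
s_26 = 42·32 + 96·43 = 40
s_27 = 42·40 + 96·32 = 96
s_28 = 42·96 + 96·40 = 15
s_29 = 42·15 + 96·96 = 49

49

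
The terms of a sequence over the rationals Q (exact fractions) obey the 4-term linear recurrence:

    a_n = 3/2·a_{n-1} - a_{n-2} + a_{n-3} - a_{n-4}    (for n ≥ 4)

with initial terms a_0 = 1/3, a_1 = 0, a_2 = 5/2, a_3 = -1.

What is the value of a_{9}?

a_4 = 3/2·-1 + -1·5/2 + 1·0 + -1·1/3 = -13/3
a_5 = 3/2·-13/3 + -1·-1 + 1·5/2 + -1·0 = -3
a_6 = 3/2·-3 + -1·-13/3 + 1·-1 + -1·5/2 = -11/3
a_7 = 3/2·-11/3 + -1·-3 + 1·-13/3 + -1·-1 = -35/6
a_8 = 3/2·-35/6 + -1·-11/3 + 1·-3 + -1·-13/3 = -15/4
a_9 = 3/2·-15/4 + -1·-35/6 + 1·-11/3 + -1·-3 = -11/24

-11/24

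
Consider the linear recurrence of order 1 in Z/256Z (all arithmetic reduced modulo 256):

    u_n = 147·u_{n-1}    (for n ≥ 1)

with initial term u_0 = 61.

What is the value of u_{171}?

63

u_1 = 147·61 = 7
u_2 = 147·7 = 5
u_3 = 147·5 = 223
u_4 = 147·223 = 13
u_5 = 147·13 = 119
u_6 = 147·119 = 85
u_7 = 147·85 = 207
u_8 = 147·207 = 221
u_9 = 147·221 = 231
u_10 = 147·231 = 165
u_11 = 147·165 = 191
u_12 = 147·191 = 173
u_13 = 147·173 = 87
u_14 = 147·87 = 245
u_15 = 147·245 = 175
u_16 = 147·175 = 125
u_17 = 147·125 = 199
u_18 = 147·199 = 69
u_19 = 147·69 = 159
u_20 = 147·159 = 77
u_21 = 147·77 = 55
u_22 = 147·55 = 149
u_23 = 147·149 = 143
u_24 = 147·143 = 29
u_25 = 147·29 = 167
u_26 = 147·167 = 229
u_27 = 147·229 = 127
u_28 = 147·127 = 237
u_29 = 147·237 = 23
u_30 = 147·23 = 53
u_31 = 147·53 = 111
u_32 = 147·111 = 189
u_33 = 147·189 = 135
u_34 = 147·135 = 133
u_35 = 147·133 = 95
u_36 = 147·95 = 141
u_37 = 147·141 = 247
u_38 = 147·247 = 213
u_39 = 147·213 = 79
u_40 = 147·79 = 93
u_41 = 147·93 = 103
u_42 = 147·103 = 37
u_43 = 147·37 = 63
u_44 = 147·63 = 45
u_45 = 147·45 = 215
u_46 = 147·215 = 117
u_47 = 147·117 = 47
u_48 = 147·47 = 253
u_49 = 147·253 = 71
u_50 = 147·71 = 197
u_51 = 147·197 = 31
u_52 = 147·31 = 205
u_53 = 147·205 = 183
u_54 = 147·183 = 21
u_55 = 147·21 = 15
u_56 = 147·15 = 157
u_57 = 147·157 = 39
u_58 = 147·39 = 101
u_59 = 147·101 = 255
u_60 = 147·255 = 109
u_61 = 147·109 = 151
u_62 = 147·151 = 181
u_63 = 147·181 = 239
u_64 = 147·239 = 61
(u_64) = (61) = (u_0), so the sequence has period 64.
171 ≡ 43 (mod 64), hence u_171 = u_43 = 63.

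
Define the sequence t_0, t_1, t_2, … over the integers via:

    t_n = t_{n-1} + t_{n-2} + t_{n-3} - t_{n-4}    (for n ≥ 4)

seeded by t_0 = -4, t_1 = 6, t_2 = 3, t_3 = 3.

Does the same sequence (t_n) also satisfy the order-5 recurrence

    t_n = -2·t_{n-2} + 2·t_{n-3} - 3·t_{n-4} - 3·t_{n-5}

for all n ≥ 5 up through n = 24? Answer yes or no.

no

Terms t_0..t_24: -4, 6, 3, 3, 16, 16, 32, 61, 93, 170, 292, 494, 863, 1479, 2544, 4392, 7552, 13009, 22409, 38578, 66444, 114422, 197035, 339323, 584336
n=5: candidate gives -6, actual t_5 = 16 ✗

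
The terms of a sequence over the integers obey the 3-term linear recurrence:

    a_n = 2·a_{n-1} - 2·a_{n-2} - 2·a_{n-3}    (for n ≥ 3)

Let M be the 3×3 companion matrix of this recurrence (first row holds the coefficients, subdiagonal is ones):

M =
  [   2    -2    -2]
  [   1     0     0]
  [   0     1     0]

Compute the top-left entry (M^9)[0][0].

(M^9)[0][0] is the top entry after applying M 9 times to the unit state (1, 0, 0). Equivalently it is h_{11} for the auxiliary sequence (h_n) obeying the same recurrence with h_2 = 1 and h_i = 0 for 0 ≤ i < 2:
h_3 = 2·1 + -2·0 + -2·0 = 2
h_4 = 2·2 + -2·1 + -2·0 = 2
h_5 = 2·2 + -2·2 + -2·1 = -2
h_6 = 2·-2 + -2·2 + -2·2 = -12
h_7 = 2·-12 + -2·-2 + -2·2 = -24
h_8 = 2·-24 + -2·-12 + -2·-2 = -20
h_9 = 2·-20 + -2·-24 + -2·-12 = 32
h_10 = 2·32 + -2·-20 + -2·-24 = 152
h_11 = 2·152 + -2·32 + -2·-20 = 280

280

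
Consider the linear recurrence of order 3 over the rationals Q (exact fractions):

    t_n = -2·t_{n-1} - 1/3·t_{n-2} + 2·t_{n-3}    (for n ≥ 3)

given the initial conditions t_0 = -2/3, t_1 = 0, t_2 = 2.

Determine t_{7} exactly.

t_3 = -2·2 + -1/3·0 + 2·-2/3 = -16/3
t_4 = -2·-16/3 + -1/3·2 + 2·0 = 10
t_5 = -2·10 + -1/3·-16/3 + 2·2 = -128/9
t_6 = -2·-128/9 + -1/3·10 + 2·-16/3 = 130/9
t_7 = -2·130/9 + -1/3·-128/9 + 2·10 = -112/27

-112/27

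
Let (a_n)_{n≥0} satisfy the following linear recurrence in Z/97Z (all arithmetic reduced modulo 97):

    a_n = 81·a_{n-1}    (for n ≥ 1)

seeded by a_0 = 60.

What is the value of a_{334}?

a_1 = 81·60 = 10
a_2 = 81·10 = 34
a_3 = 81·34 = 38
a_4 = 81·38 = 71
a_5 = 81·71 = 28
a_6 = 81·28 = 37
a_7 = 81·37 = 87
a_8 = 81·87 = 63
a_9 = 81·63 = 59
a_10 = 81·59 = 26
a_11 = 81·26 = 69
a_12 = 81·69 = 60
(a_12) = (60) = (a_0), so the sequence has period 12.
334 ≡ 10 (mod 12), hence a_334 = a_10 = 26.

26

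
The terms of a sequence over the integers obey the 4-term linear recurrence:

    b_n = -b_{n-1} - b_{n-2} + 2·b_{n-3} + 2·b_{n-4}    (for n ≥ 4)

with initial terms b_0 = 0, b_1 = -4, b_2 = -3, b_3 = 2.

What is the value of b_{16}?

185

b_4 = -1·2 + -1·-3 + 2·-4 + 2·0 = -7
b_5 = -1·-7 + -1·2 + 2·-3 + 2·-4 = -9
b_6 = -1·-9 + -1·-7 + 2·2 + 2·-3 = 14
b_7 = -1·14 + -1·-9 + 2·-7 + 2·2 = -15
b_8 = -1·-15 + -1·14 + 2·-9 + 2·-7 = -31
b_9 = -1·-31 + -1·-15 + 2·14 + 2·-9 = 56
b_10 = -1·56 + -1·-31 + 2·-15 + 2·14 = -27
b_11 = -1·-27 + -1·56 + 2·-31 + 2·-15 = -121
b_12 = -1·-121 + -1·-27 + 2·56 + 2·-31 = 198
b_13 = -1·198 + -1·-121 + 2·-27 + 2·56 = -19
b_14 = -1·-19 + -1·198 + 2·-121 + 2·-27 = -475
b_15 = -1·-475 + -1·-19 + 2·198 + 2·-121 = 648
b_16 = -1·648 + -1·-475 + 2·-19 + 2·198 = 185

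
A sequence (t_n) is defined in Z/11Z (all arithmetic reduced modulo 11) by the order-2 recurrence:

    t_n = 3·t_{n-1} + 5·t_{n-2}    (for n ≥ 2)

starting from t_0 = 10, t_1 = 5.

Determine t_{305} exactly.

4

t_2 = 3·5 + 5·10 = 10
t_3 = 3·10 + 5·5 = 0
t_4 = 3·0 + 5·10 = 6
t_5 = 3·6 + 5·0 = 7
t_6 = 3·7 + 5·6 = 7
t_7 = 3·7 + 5·7 = 1
t_8 = 3·1 + 5·7 = 5
t_9 = 3·5 + 5·1 = 9
t_10 = 3·9 + 5·5 = 8
t_11 = 3·8 + 5·9 = 3
t_12 = 3·3 + 5·8 = 5
t_13 = 3·5 + 5·3 = 8
t_14 = 3·8 + 5·5 = 5
t_15 = 3·5 + 5·8 = 0
t_16 = 3·0 + 5·5 = 3
t_17 = 3·3 + 5·0 = 9
t_18 = 3·9 + 5·3 = 9
t_19 = 3·9 + 5·9 = 6
t_20 = 3·6 + 5·9 = 8
t_21 = 3·8 + 5·6 = 10
t_22 = 3·10 + 5·8 = 4
t_23 = 3·4 + 5·10 = 7
t_24 = 3·7 + 5·4 = 8
t_25 = 3·8 + 5·7 = 4
t_26 = 3·4 + 5·8 = 8
t_27 = 3·8 + 5·4 = 0
t_28 = 3·0 + 5·8 = 7
t_29 = 3·7 + 5·0 = 10
t_30 = 3·10 + 5·7 = 10
t_31 = 3·10 + 5·10 = 3
t_32 = 3·3 + 5·10 = 4
t_33 = 3·4 + 5·3 = 5
t_34 = 3·5 + 5·4 = 2
t_35 = 3·2 + 5·5 = 9
t_36 = 3·9 + 5·2 = 4
t_37 = 3·4 + 5·9 = 2
t_38 = 3·2 + 5·4 = 4
t_39 = 3·4 + 5·2 = 0
t_40 = 3·0 + 5·4 = 9
t_41 = 3·9 + 5·0 = 5
t_42 = 3·5 + 5·9 = 5
t_43 = 3·5 + 5·5 = 7
t_44 = 3·7 + 5·5 = 2
t_45 = 3·2 + 5·7 = 8
t_46 = 3·8 + 5·2 = 1
t_47 = 3·1 + 5·8 = 10
t_48 = 3·10 + 5·1 = 2
t_49 = 3·2 + 5·10 = 1
t_50 = 3·1 + 5·2 = 2
t_51 = 3·2 + 5·1 = 0
t_52 = 3·0 + 5·2 = 10
t_53 = 3·10 + 5·0 = 8
t_54 = 3·8 + 5·10 = 8
t_55 = 3·8 + 5·8 = 9
t_56 = 3·9 + 5·8 = 1
t_57 = 3·1 + 5·9 = 4
t_58 = 3·4 + 5·1 = 6
t_59 = 3·6 + 5·4 = 5
t_60 = 3·5 + 5·6 = 1
t_61 = 3·1 + 5·5 = 6
t_62 = 3·6 + 5·1 = 1
t_63 = 3·1 + 5·6 = 0
t_64 = 3·0 + 5·1 = 5
t_65 = 3·5 + 5·0 = 4
t_66 = 3·4 + 5·5 = 4
t_67 = 3·4 + 5·4 = 10
t_68 = 3·10 + 5·4 = 6
t_69 = 3·6 + 5·10 = 2
t_70 = 3·2 + 5·6 = 3
t_71 = 3·3 + 5·2 = 8
t_72 = 3·8 + 5·3 = 6
t_73 = 3·6 + 5·8 = 3
t_74 = 3·3 + 5·6 = 6
t_75 = 3·6 + 5·3 = 0
t_76 = 3·0 + 5·6 = 8
t_77 = 3·8 + 5·0 = 2
t_78 = 3·2 + 5·8 = 2
t_79 = 3·2 + 5·2 = 5
t_80 = 3·5 + 5·2 = 3
t_81 = 3·3 + 5·5 = 1
t_82 = 3·1 + 5·3 = 7
t_83 = 3·7 + 5·1 = 4
t_84 = 3·4 + 5·7 = 3
t_85 = 3·3 + 5·4 = 7
t_86 = 3·7 + 5·3 = 3
t_87 = 3·3 + 5·7 = 0
t_88 = 3·0 + 5·3 = 4
t_89 = 3·4 + 5·0 = 1
t_90 = 3·1 + 5·4 = 1
t_91 = 3·1 + 5·1 = 8
t_92 = 3·8 + 5·1 = 7
t_93 = 3·7 + 5·8 = 6
t_94 = 3·6 + 5·7 = 9
t_95 = 3·9 + 5·6 = 2
t_96 = 3·2 + 5·9 = 7
t_97 = 3·7 + 5·2 = 9
t_98 = 3·9 + 5·7 = 7
t_99 = 3·7 + 5·9 = 0
t_100 = 3·0 + 5·7 = 2
t_101 = 3·2 + 5·0 = 6
t_102 = 3·6 + 5·2 = 6
t_103 = 3·6 + 5·6 = 4
t_104 = 3·4 + 5·6 = 9
t_105 = 3·9 + 5·4 = 3
t_106 = 3·3 + 5·9 = 10
t_107 = 3·10 + 5·3 = 1
t_108 = 3·1 + 5·10 = 9
t_109 = 3·9 + 5·1 = 10
t_110 = 3·10 + 5·9 = 9
t_111 = 3·9 + 5·10 = 0
t_112 = 3·0 + 5·9 = 1
t_113 = 3·1 + 5·0 = 3
t_114 = 3·3 + 5·1 = 3
t_115 = 3·3 + 5·3 = 2
t_116 = 3·2 + 5·3 = 10
t_117 = 3·10 + 5·2 = 7
t_118 = 3·7 + 5·10 = 5
t_119 = 3·5 + 5·7 = 6
t_120 = 3·6 + 5·5 = 10
t_121 = 3·10 + 5·6 = 5
(t_120, t_121) = (10, 5) = (t_0, t_1), so the sequence has period 120.
305 ≡ 65 (mod 120), hence t_305 = t_65 = 4.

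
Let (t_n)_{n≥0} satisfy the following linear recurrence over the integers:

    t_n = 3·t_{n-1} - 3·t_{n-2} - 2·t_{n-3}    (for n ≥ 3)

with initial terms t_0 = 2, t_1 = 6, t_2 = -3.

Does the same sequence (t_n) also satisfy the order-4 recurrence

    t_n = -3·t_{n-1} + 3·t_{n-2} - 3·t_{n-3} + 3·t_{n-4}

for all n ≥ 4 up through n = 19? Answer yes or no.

Terms t_0..t_19: 2, 6, -3, -31, -96, -189, -217, 108, 1353, 4169, 8232, 9483, -4585, -58668, -181215, -358471, -414432, 194547, 2543879, 7876860
n=4: candidate gives 72, actual t_4 = -96 ✗

no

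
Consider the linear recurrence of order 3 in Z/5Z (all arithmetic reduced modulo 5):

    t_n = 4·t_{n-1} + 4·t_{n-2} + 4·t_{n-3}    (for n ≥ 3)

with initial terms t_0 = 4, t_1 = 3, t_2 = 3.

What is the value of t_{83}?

0

t_3 = 4·3 + 4·3 + 4·4 = 0
t_4 = 4·0 + 4·3 + 4·3 = 4
t_5 = 4·4 + 4·0 + 4·3 = 3
t_6 = 4·3 + 4·4 + 4·0 = 3
(t_4, t_5, t_6) = (4, 3, 3) = (t_0, t_1, t_2), so the sequence has period 4.
83 ≡ 3 (mod 4), hence t_83 = t_3 = 0.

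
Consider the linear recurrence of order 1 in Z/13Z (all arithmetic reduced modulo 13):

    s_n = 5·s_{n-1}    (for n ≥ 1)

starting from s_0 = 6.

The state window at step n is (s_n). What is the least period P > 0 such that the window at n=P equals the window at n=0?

4

n=0: window = (6)
n=1: window = (4)
n=2: window = (7)
n=3: window = (9)
n=4: window = (6)
window at n=4 equals window at n=0 → period = 4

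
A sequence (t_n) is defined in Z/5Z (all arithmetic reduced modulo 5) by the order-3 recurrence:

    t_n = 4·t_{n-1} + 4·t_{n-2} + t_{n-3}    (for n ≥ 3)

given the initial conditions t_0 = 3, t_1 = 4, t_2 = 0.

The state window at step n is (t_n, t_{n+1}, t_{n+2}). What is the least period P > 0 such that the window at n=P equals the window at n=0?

n=0: window = (3, 4, 0)
n=1: window = (4, 0, 4)
n=2: window = (0, 4, 0)
n=3: window = (4, 0, 1)
n=4: window = (0, 1, 3)
n=5: window = (1, 3, 1)
n=6: window = (3, 1, 2)
n=7: window = (1, 2, 0)
n=8: window = (2, 0, 4)
n=9: window = (0, 4, 3)
n=10: window = (4, 3, 3)
n=11: window = (3, 3, 3)
n=12: window = (3, 3, 2)
n=13: window = (3, 2, 3)
n=14: window = (2, 3, 3)
n=15: window = (3, 3, 1)
n=16: window = (3, 1, 4)
n=17: window = (1, 4, 3)
n=18: window = (4, 3, 4)
n=19: window = (3, 4, 2)
n=20: window = (4, 2, 2)
n=21: window = (2, 2, 0)
n=22: window = (2, 0, 0)
n=23: window = (0, 0, 2)
n=24: window = (0, 2, 3)
n=25: window = (2, 3, 0)
n=26: window = (3, 0, 4)
n=27: window = (0, 4, 4)
n=28: window = (4, 4, 2)
n=29: window = (4, 2, 3)
n=30: window = (2, 3, 4)
n=31: window = (3, 4, 0)
window at n=31 equals window at n=0 → period = 31

31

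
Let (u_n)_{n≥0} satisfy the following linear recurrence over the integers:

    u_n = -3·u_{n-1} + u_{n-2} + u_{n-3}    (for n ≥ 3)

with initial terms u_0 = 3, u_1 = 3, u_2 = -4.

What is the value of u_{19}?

u_3 = -3·-4 + 1·3 + 1·3 = 18
u_4 = -3·18 + 1·-4 + 1·3 = -55
u_5 = -3·-55 + 1·18 + 1·-4 = 179
u_6 = -3·179 + 1·-55 + 1·18 = -574
u_7 = -3·-574 + 1·179 + 1·-55 = 1846
u_8 = -3·1846 + 1·-574 + 1·179 = -5933
u_9 = -3·-5933 + 1·1846 + 1·-574 = 19071
u_10 = -3·19071 + 1·-5933 + 1·1846 = -61300
u_11 = -3·-61300 + 1·19071 + 1·-5933 = 197038
u_12 = -3·197038 + 1·-61300 + 1·19071 = -633343
u_13 = -3·-633343 + 1·197038 + 1·-61300 = 2035767
u_14 = -3·2035767 + 1·-633343 + 1·197038 = -6543606
u_15 = -3·-6543606 + 1·2035767 + 1·-633343 = 21033242
u_16 = -3·21033242 + 1·-6543606 + 1·2035767 = -67607565
u_17 = -3·-67607565 + 1·21033242 + 1·-6543606 = 217312331
u_18 = -3·217312331 + 1·-67607565 + 1·21033242 = -698511316
u_19 = -3·-698511316 + 1·217312331 + 1·-67607565 = 2245238714

2245238714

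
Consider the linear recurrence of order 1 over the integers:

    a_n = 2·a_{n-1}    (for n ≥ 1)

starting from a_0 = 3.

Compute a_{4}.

a_1 = 2·3 = 6
a_2 = 2·6 = 12
a_3 = 2·12 = 24
a_4 = 2·24 = 48

48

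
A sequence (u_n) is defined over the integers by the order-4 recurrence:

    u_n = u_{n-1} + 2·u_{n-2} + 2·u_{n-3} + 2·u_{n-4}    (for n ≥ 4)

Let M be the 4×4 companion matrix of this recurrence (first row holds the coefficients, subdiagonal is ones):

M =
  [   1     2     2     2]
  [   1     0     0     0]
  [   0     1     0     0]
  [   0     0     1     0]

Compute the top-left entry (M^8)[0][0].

(M^8)[0][0] is the top entry after applying M 8 times to the unit state (1, 0, 0, 0). Equivalently it is h_{11} for the auxiliary sequence (h_n) obeying the same recurrence with h_3 = 1 and h_i = 0 for 0 ≤ i < 3:
h_4 = 1·1 + 2·0 + 2·0 + 2·0 = 1
h_5 = 1·1 + 2·1 + 2·0 + 2·0 = 3
h_6 = 1·3 + 2·1 + 2·1 + 2·0 = 7
h_7 = 1·7 + 2·3 + 2·1 + 2·1 = 17
h_8 = 1·17 + 2·7 + 2·3 + 2·1 = 39
h_9 = 1·39 + 2·17 + 2·7 + 2·3 = 93
h_10 = 1·93 + 2·39 + 2·17 + 2·7 = 219
h_11 = 1·219 + 2·93 + 2·39 + 2·17 = 517

517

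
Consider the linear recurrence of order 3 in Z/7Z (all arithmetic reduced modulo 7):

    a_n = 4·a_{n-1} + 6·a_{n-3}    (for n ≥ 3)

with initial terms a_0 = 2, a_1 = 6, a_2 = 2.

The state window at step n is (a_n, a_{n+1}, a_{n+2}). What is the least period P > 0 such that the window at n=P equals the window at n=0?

48

n=0: window = (2, 6, 2)
n=1: window = (6, 2, 6)
n=2: window = (2, 6, 4)
n=3: window = (6, 4, 0)
n=4: window = (4, 0, 1)
n=5: window = (0, 1, 0)
n=6: window = (1, 0, 0)
n=7: window = (0, 0, 6)
n=8: window = (0, 6, 3)
n=9: window = (6, 3, 5)
n=10: window = (3, 5, 0)
n=11: window = (5, 0, 4)
n=12: window = (0, 4, 4)
n=13: window = (4, 4, 2)
n=14: window = (4, 2, 4)
n=15: window = (2, 4, 5)
n=16: window = (4, 5, 4)
n=17: window = (5, 4, 5)
n=18: window = (4, 5, 1)
n=19: window = (5, 1, 0)
n=20: window = (1, 0, 2)
n=21: window = (0, 2, 0)
n=22: window = (2, 0, 0)
n=23: window = (0, 0, 5)
n=24: window = (0, 5, 6)
n=25: window = (5, 6, 3)
n=26: window = (6, 3, 0)
n=27: window = (3, 0, 1)
n=28: window = (0, 1, 1)
n=29: window = (1, 1, 4)
n=30: window = (1, 4, 1)
n=31: window = (4, 1, 3)
n=32: window = (1, 3, 1)
n=33: window = (3, 1, 3)
n=34: window = (1, 3, 2)
n=35: window = (3, 2, 0)
n=36: window = (2, 0, 4)
n=37: window = (0, 4, 0)
n=38: window = (4, 0, 0)
n=39: window = (0, 0, 3)
n=40: window = (0, 3, 5)
…
n=46: window = (2, 1, 2)
n=47: window = (1, 2, 6)
n=48: window = (2, 6, 2)
window at n=48 equals window at n=0 → period = 48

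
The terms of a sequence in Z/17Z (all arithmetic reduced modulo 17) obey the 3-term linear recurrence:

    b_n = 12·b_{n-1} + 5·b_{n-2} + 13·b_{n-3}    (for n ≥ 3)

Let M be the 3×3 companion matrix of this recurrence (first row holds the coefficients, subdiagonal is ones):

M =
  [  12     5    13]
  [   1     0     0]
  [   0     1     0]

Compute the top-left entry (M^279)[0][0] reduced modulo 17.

13

(M^279)[0][0] is the top entry after applying M 279 times to the unit state (1, 0, 0). Equivalently it is h_{281} for the auxiliary sequence (h_n) obeying the same recurrence with h_2 = 1 and h_i = 0 for 0 ≤ i < 2:
h_3 = 12·1 + 5·0 + 13·0 = 12
h_4 = 12·12 + 5·1 + 13·0 = 13
h_5 = 12·13 + 5·12 + 13·1 = 8
h_6 = 12·8 + 5·13 + 13·12 = 11
h_7 = 12·11 + 5·8 + 13·13 = 1
h_8 = 12·1 + 5·11 + 13·8 = 1
Continuing the recurrence:
  h_9 = 7;  h_10 = 0;  h_11 = 14;  h_12 = 4;  h_13 = 16;  h_14 = 3
  h_15 = 15;  h_16 = 12;  h_17 = 3;  h_18 = 2;  h_19 = 8;  h_20 = 9
  h_21 = 4;  h_22 = 10;  h_23 = 2;  h_24 = 7;  h_25 = 3;  h_26 = 12
  h_27 = 12;  h_28 = 5;  h_29 = 4;  h_30 = 8;  h_31 = 11;  h_32 = 3
  h_33 = 8;  h_34 = 16;  h_35 = 16;  h_36 = 2;  h_37 = 6;  h_38 = 1
  h_39 = 0;  h_40 = 15;  h_41 = 6;  h_42 = 11;  h_43 = 0;  h_44 = 14
  h_45 = 5;  h_46 = 11;  h_47 = 16;  h_48 = 6;  h_49 = 6;  h_50 = 4
  h_51 = 3;  h_52 = 15;  h_53 = 9;  h_54 = 1;  h_55 = 14;  h_56 = 1
  h_57 = 10;  h_58 = 1;  h_59 = 7;  h_60 = 15;  h_61 = 7;  h_62 = 12
  h_63 = 0;  h_64 = 15;  h_65 = 13;  h_66 = 10;  h_67 = 6;  h_68 = 2
  h_69 = 14;  h_70 = 1;  h_71 = 6;  h_72 = 4;  h_73 = 6;  h_74 = 0
  h_75 = 14;  h_76 = 8;  h_77 = 13;  h_78 = 4;  h_79 = 13;  h_80 = 5
  h_81 = 7;  h_82 = 6;  h_83 = 2;  h_84 = 9;  h_85 = 9;  h_86 = 9
  h_87 = 15;  h_88 = 2;  h_89 = 12;  h_90 = 9;  h_91 = 7;  h_92 = 13
  h_93 = 2;  h_94 = 10;  h_95 = 10;  h_96 = 9;  h_97 = 16;  h_98 = 10
  h_99 = 11;  h_100 = 16;  h_101 = 3;  h_102 = 4;  h_103 = 16;  h_104 = 13
  h_105 = 16;  h_106 = 6;  h_107 = 15;  h_108 = 10;  h_109 = 1;  h_110 = 2
  h_111 = 6;  h_112 = 10;  h_113 = 6;  h_114 = 13;  h_115 = 10;  h_116 = 8
  h_117 = 9;  h_118 = 6;  h_119 = 0;  h_120 = 11;  h_121 = 6;  h_122 = 8
  h_123 = 14;  h_124 = 14;  h_125 = 2;  h_126 = 4;  h_127 = 2;  h_128 = 2
  h_129 = 1;  h_130 = 14;  h_131 = 12;  h_132 = 6;  h_133 = 8;  h_134 = 10
  h_135 = 0;  h_136 = 1;  h_137 = 6;  h_138 = 9;  h_139 = 15;  h_140 = 14
  h_141 = 3;  h_142 = 12;  h_143 = 1;  h_144 = 9;  h_145 = 14;  h_146 = 5
  h_147 = 9;  h_148 = 9;  h_149 = 14;  h_150 = 7;  h_151 = 16;  h_152 = 1
  h_153 = 13;  h_154 = 12;  h_155 = 1;  h_156 = 3;  h_157 = 10;  h_158 = 12
  h_159 = 12;  h_160 = 11;  h_161 = 8;  h_162 = 1;  h_163 = 8;  h_164 = 1
  h_165 = 14;  h_166 = 5;  h_167 = 7;  h_168 = 2;  h_169 = 5;  h_170 = 8
  h_171 = 11;  h_172 = 16;  h_173 = 11;  h_174 = 15;  h_175 = 1;  h_176 = 9
  h_177 = 2;  h_178 = 14;  h_179 = 6;  h_180 = 15;  h_181 = 1;  h_182 = 12
  h_183 = 4;  h_184 = 2;  h_185 = 13;  h_186 = 14;  h_187 = 4;  h_188 = 15
  h_189 = 8;  h_190 = 2;  h_191 = 4;  h_192 = 9;  h_193 = 1;  h_194 = 7
  h_195 = 2;  h_196 = 4;  h_197 = 13;  h_198 = 15;  h_199 = 8;  h_200 = 0
  h_201 = 14;  h_202 = 0;  h_203 = 2;  h_204 = 2;  h_205 = 0;  h_206 = 2
  h_207 = 16;  h_208 = 15;  h_209 = 14;  h_210 = 9;  h_211 = 16;  h_212 = 11
  h_213 = 6;  h_214 = 12;  h_215 = 11;  h_216 = 15;  h_217 = 0;  h_218 = 14
  h_219 = 6;  h_220 = 6;  h_221 = 12;  h_222 = 14;  h_223 = 0;  h_224 = 5
  h_225 = 4;  h_226 = 5;  h_227 = 9;  h_228 = 15;  h_229 = 1;  h_230 = 0
  h_231 = 13;  h_232 = 16;  h_233 = 2;  h_234 = 1;  h_235 = 9;  h_236 = 3
  h_237 = 9;  h_238 = 2;  h_239 = 6;  h_240 = 12;  h_241 = 13;  h_242 = 5
  h_243 = 9;  h_244 = 13;  h_245 = 11;  h_246 = 8;  h_247 = 14;  h_248 = 11
  h_249 = 0;  h_250 = 16;  h_251 = 12;  h_252 = 3;  h_253 = 15;  h_254 = 11
  h_255 = 8;  h_256 = 6;  h_257 = 0;  h_258 = 15;  h_259 = 3;  h_260 = 9
  h_261 = 12;  h_262 = 7;  h_263 = 6;  h_264 = 8;  h_265 = 13;  h_266 = 2
  h_267 = 6;  h_268 = 13;  h_269 = 8;  h_270 = 1;  h_271 = 0;  h_272 = 7
  h_273 = 12;  h_274 = 9;  h_275 = 4;  h_276 = 11;  h_277 = 14;  h_278 = 3
  h_279 = 11
h_280 = 12·11 + 5·3 + 13·14 = 6
h_281 = 12·6 + 5·11 + 13·3 = 13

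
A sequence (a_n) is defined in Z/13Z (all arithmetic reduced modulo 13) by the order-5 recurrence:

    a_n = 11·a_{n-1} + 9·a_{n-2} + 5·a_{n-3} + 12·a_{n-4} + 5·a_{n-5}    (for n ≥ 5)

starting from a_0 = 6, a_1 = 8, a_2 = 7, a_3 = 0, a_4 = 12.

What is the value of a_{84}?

2

a_5 = 11·12 + 9·0 + 5·7 + 12·8 + 5·6 = 7
a_6 = 11·7 + 9·12 + 5·0 + 12·7 + 5·8 = 10
a_7 = 11·10 + 9·7 + 5·12 + 12·0 + 5·7 = 8
a_8 = 11·8 + 9·10 + 5·7 + 12·12 + 5·0 = 6
a_9 = 11·6 + 9·8 + 5·10 + 12·7 + 5·12 = 7
a_10 = 11·7 + 9·6 + 5·8 + 12·10 + 5·7 = 1
a_11 = 11·1 + 9·7 + 5·6 + 12·8 + 5·10 = 3
a_12 = 11·3 + 9·1 + 5·7 + 12·6 + 5·8 = 7
a_13 = 11·7 + 9·3 + 5·1 + 12·7 + 5·6 = 2
a_14 = 11·2 + 9·7 + 5·3 + 12·1 + 5·7 = 4
a_15 = 11·4 + 9·2 + 5·7 + 12·3 + 5·1 = 8
a_16 = 11·8 + 9·4 + 5·2 + 12·7 + 5·3 = 12
a_17 = 11·12 + 9·8 + 5·4 + 12·2 + 5·7 = 10
a_18 = 11·10 + 9·12 + 5·8 + 12·4 + 5·2 = 4
a_19 = 11·4 + 9·10 + 5·12 + 12·8 + 5·4 = 11
a_20 = 11·11 + 9·4 + 5·10 + 12·12 + 5·8 = 1
a_21 = 11·1 + 9·11 + 5·4 + 12·10 + 5·12 = 11
a_22 = 11·11 + 9·1 + 5·11 + 12·4 + 5·10 = 10
a_23 = 11·10 + 9·11 + 5·1 + 12·11 + 5·4 = 2
a_24 = 11·2 + 9·10 + 5·11 + 12·1 + 5·11 = 0
a_25 = 11·0 + 9·2 + 5·10 + 12·11 + 5·1 = 10
a_26 = 11·10 + 9·0 + 5·2 + 12·10 + 5·11 = 9
a_27 = 11·9 + 9·10 + 5·0 + 12·2 + 5·10 = 3
a_28 = 11·3 + 9·9 + 5·10 + 12·0 + 5·2 = 5
a_29 = 11·5 + 9·3 + 5·9 + 12·10 + 5·0 = 0
a_30 = 11·0 + 9·5 + 5·3 + 12·9 + 5·10 = 10
a_31 = 11·10 + 9·0 + 5·5 + 12·3 + 5·9 = 8
a_32 = 11·8 + 9·10 + 5·0 + 12·5 + 5·3 = 6
a_33 = 11·6 + 9·8 + 5·10 + 12·0 + 5·5 = 5
a_34 = 11·5 + 9·6 + 5·8 + 12·10 + 5·0 = 9
a_35 = 11·9 + 9·5 + 5·6 + 12·8 + 5·10 = 8
a_36 = 11·8 + 9·9 + 5·5 + 12·6 + 5·8 = 7
a_37 = 11·7 + 9·8 + 5·9 + 12·5 + 5·6 = 11
a_38 = 11·11 + 9·7 + 5·8 + 12·9 + 5·5 = 6
a_39 = 11·6 + 9·11 + 5·7 + 12·8 + 5·9 = 3
a_40 = 11·3 + 9·6 + 5·11 + 12·7 + 5·8 = 6
a_41 = 11·6 + 9·3 + 5·6 + 12·11 + 5·7 = 4
a_42 = 11·4 + 9·6 + 5·3 + 12·6 + 5·11 = 6
a_43 = 11·6 + 9·4 + 5·6 + 12·3 + 5·6 = 3
a_44 = 11·3 + 9·6 + 5·4 + 12·6 + 5·3 = 12
a_45 = 11·12 + 9·3 + 5·6 + 12·4 + 5·6 = 7
a_46 = 11·7 + 9·12 + 5·3 + 12·6 + 5·4 = 6
a_47 = 11·6 + 9·7 + 5·12 + 12·3 + 5·6 = 8
a_48 = 11·8 + 9·6 + 5·7 + 12·12 + 5·3 = 11
a_49 = 11·11 + 9·8 + 5·6 + 12·7 + 5·12 = 3
a_50 = 11·3 + 9·11 + 5·8 + 12·6 + 5·7 = 6
a_51 = 11·6 + 9·3 + 5·11 + 12·8 + 5·6 = 1
a_52 = 11·1 + 9·6 + 5·3 + 12·11 + 5·8 = 5
a_53 = 11·5 + 9·1 + 5·6 + 12·3 + 5·11 = 3
a_54 = 11·3 + 9·5 + 5·1 + 12·6 + 5·3 = 1
a_55 = 11·1 + 9·3 + 5·5 + 12·1 + 5·6 = 1
a_56 = 11·1 + 9·1 + 5·3 + 12·5 + 5·1 = 9
a_57 = 11·9 + 9·1 + 5·1 + 12·3 + 5·5 = 5
a_58 = 11·5 + 9·9 + 5·1 + 12·1 + 5·3 = 12
a_59 = 11·12 + 9·5 + 5·9 + 12·1 + 5·1 = 5
a_60 = 11·5 + 9·12 + 5·5 + 12·9 + 5·1 = 2
a_61 = 11·2 + 9·5 + 5·12 + 12·5 + 5·9 = 11
a_62 = 11·11 + 9·2 + 5·5 + 12·12 + 5·5 = 8
a_63 = 11·8 + 9·11 + 5·2 + 12·5 + 5·12 = 5
a_64 = 11·5 + 9·8 + 5·11 + 12·2 + 5·5 = 10
a_65 = 11·10 + 9·5 + 5·8 + 12·11 + 5·2 = 12
a_66 = 11·12 + 9·10 + 5·5 + 12·8 + 5·11 = 8
a_67 = 11·8 + 9·12 + 5·10 + 12·5 + 5·8 = 8
a_68 = 11·8 + 9·8 + 5·12 + 12·10 + 5·5 = 1
a_69 = 11·1 + 9·8 + 5·8 + 12·12 + 5·10 = 5
a_70 = 11·5 + 9·1 + 5·8 + 12·8 + 5·12 = 0
a_71 = 11·0 + 9·5 + 5·1 + 12·8 + 5·8 = 4
a_72 = 11·4 + 9·0 + 5·5 + 12·1 + 5·8 = 4
a_73 = 11·4 + 9·4 + 5·0 + 12·5 + 5·1 = 2
a_74 = 11·2 + 9·4 + 5·4 + 12·0 + 5·5 = 12
a_75 = 11·12 + 9·2 + 5·4 + 12·4 + 5·0 = 10
a_76 = 11·10 + 9·12 + 5·2 + 12·4 + 5·4 = 10
a_77 = 11·10 + 9·10 + 5·12 + 12·2 + 5·4 = 5
a_78 = 11·5 + 9·10 + 5·10 + 12·12 + 5·2 = 11
a_79 = 11·11 + 9·5 + 5·10 + 12·10 + 5·12 = 6
a_80 = 11·6 + 9·11 + 5·5 + 12·10 + 5·10 = 9
a_81 = 11·9 + 9·6 + 5·11 + 12·5 + 5·10 = 6
a_82 = 11·6 + 9·9 + 5·6 + 12·11 + 5·5 = 9
a_83 = 11·9 + 9·6 + 5·9 + 12·6 + 5·11 = 0
a_84 = 11·0 + 9·9 + 5·6 + 12·9 + 5·6 = 2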